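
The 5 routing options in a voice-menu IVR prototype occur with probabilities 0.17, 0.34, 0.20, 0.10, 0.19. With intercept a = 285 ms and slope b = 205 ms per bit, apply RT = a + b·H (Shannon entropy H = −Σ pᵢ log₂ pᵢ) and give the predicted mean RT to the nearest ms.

739 ms

Entropy contributions −pᵢ log₂ pᵢ: 0.4346, 0.5292, 0.4644, 0.3322, 0.4552; sum H = 2.2156 bits.
RT = a + bH = 285 + 205·2.2156 = 739.19 ms.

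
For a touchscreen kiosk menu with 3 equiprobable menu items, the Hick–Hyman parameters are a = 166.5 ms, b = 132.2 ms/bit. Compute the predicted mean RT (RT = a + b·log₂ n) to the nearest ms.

log₂(3) = 1.5850 bits, so RT = 166.5 + 132.2 × 1.5850 ≈ 376.032 ms.

376 ms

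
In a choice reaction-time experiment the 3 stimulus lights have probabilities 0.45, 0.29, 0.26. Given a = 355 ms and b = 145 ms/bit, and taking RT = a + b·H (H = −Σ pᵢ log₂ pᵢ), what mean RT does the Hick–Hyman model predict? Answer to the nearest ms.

579 ms

Entropy contributions −pᵢ log₂ pᵢ: 0.5184, 0.5179, 0.5053; sum H = 1.5416 bits.
RT = a + bH = 355 + 145·1.5416 = 578.53 ms.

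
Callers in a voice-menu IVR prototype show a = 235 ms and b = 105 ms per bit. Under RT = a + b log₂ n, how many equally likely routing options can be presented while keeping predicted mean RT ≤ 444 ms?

3

Information budget: (444 − 235)/105 = 1.9905 bits, so n ≤ 2^1.9905 = 3.974 → at most 3.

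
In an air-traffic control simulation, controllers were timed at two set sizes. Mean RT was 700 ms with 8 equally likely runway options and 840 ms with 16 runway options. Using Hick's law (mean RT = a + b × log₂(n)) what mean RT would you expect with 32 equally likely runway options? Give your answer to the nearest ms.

Fit slope and intercept:
  b = (840 − 700) / (log₂ 16 − log₂ 8) = 140 / (4 − 3) = 140 ms/bit
  a = 700 − 140 × 3 = 280 ms
Then RT(32) = 280 + 140 × log₂ 32 = 280 + 140 × 5 ≈ 980.000 ms.

980 ms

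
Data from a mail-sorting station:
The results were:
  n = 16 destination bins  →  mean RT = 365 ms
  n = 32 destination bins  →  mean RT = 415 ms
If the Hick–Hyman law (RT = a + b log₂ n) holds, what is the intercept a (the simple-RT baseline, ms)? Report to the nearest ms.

Slope: b = (415 − 365) / (log₂ 32 − log₂ 16) = 50/1.0000 = 50 ms/bit.
a = RT₁ − b·log₂ n₁ = 365 − 50 × 4 = 165.000 ms.

165 ms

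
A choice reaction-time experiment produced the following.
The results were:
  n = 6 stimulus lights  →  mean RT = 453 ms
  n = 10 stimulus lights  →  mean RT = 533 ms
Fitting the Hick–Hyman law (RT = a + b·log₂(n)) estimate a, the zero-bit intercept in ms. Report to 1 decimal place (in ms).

172.4 ms

The slope on a log₂ axis is (533 − 453) / (3.3219 − 2.5850) = 108.553 ms/bit.
Intercept: a = 453 − 108.553·log₂(6) = 172.394 ms.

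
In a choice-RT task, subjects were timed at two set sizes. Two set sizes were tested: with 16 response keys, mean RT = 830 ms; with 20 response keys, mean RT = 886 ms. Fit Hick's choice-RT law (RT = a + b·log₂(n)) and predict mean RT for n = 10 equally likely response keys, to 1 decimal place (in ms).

712.0 ms

With log₂ n on the abscissa the relation is linear; from the two conditions:
  b = (886 − 830) / (log₂ 20 − log₂ 16) = 56 / (4.3219 − 4) = 173.952 ms/bit
  a = 830 − 173.952 × 4 = 134.192 ms
Then RT(10) = 134.192 + 173.952 × log₂ 10 = 134.192 + 173.952 × 3.3219 ≈ 712.048 ms.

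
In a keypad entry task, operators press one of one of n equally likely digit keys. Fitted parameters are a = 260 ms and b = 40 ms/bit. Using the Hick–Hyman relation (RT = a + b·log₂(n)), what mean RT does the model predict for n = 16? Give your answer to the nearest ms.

420 ms

log₂(16) = 4 bits, so RT = 260 + 40 × 4 ≈ 420.000 ms.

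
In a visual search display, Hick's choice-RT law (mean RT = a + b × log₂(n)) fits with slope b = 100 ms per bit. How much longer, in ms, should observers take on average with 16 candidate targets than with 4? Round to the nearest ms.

Only the slope matters, since a is common to both: ΔRT = b·log₂(n₂/n₁).
log₂(16) − log₂(4) = log₂(16/4) = log₂(4) = 2.
ΔRT = 100 × 2.0000 = 200.000 ms.

200 ms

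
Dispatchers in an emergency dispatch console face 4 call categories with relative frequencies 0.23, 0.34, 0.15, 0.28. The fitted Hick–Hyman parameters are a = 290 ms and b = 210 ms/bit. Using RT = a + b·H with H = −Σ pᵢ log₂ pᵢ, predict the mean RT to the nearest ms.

Entropy contributions −pᵢ log₂ pᵢ: 0.4877, 0.5292, 0.4105, 0.5142; sum H = 1.9416 bits.
RT = a + bH = 290 + 210·1.9416 = 697.74 ms.

698 ms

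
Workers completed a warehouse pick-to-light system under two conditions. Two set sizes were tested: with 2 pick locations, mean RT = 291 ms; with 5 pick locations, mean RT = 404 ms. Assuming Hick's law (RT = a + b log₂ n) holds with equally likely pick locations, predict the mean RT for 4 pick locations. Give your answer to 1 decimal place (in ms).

Solve the two-equation system in a and b:
  b = (404 − 291) / (log₂ 5 − log₂ 2) = 113 / (2.3219 − 1) = 85.481 ms/bit
  a = 291 − 85.481 × 1 = 205.519 ms
Then RT(4) = 205.519 + 85.481 × log₂ 4 = 205.519 + 85.481 × 2 ≈ 376.481 ms.

376.5 ms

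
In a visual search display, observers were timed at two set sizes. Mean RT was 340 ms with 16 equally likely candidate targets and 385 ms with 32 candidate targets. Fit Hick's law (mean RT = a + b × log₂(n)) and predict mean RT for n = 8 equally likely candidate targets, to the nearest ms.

295 ms

Solve the two-equation system in a and b:
  b = (385 − 340) / (log₂ 32 − log₂ 16) = 45 / (5 − 4) = 45 ms/bit
  a = 340 − 45 × 4 = 160 ms
Then RT(8) = 160 + 45 × log₂ 8 = 160 + 45 × 3 ≈ 295.000 ms.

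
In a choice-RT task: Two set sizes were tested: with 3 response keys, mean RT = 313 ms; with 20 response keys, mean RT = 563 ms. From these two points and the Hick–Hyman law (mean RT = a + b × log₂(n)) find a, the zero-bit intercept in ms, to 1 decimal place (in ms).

b = (RT₂ − RT₁)/(log₂ n₂ − log₂ n₁) = (563 − 313)/(4.3219 − 1.5850) = 91.342 ms/bit.
a = RT₁ − b·log₂ n₁ = 313 − 91.342 × 1.5850 = 168.226 ms.

168.2 ms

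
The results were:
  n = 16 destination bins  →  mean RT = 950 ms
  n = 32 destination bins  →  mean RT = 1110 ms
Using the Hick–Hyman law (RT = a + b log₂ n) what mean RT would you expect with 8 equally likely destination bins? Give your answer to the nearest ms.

Fit slope and intercept:
  b = (1110 − 950) / (log₂ 32 − log₂ 16) = 160 / (5 − 4) = 160 ms/bit
  a = 950 − 160 × 4 = 310 ms
Then RT(8) = 310 + 160 × log₂ 8 = 310 + 160 × 3 ≈ 790.000 ms.

790 ms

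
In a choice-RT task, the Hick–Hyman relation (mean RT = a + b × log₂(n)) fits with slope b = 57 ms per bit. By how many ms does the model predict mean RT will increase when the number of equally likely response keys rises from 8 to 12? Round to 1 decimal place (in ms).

ΔRT = (a + b log₂ n₂) − (a + b log₂ n₁) = b·(log₂ n₂ − log₂ n₁).
log₂(12) − log₂(8) = 3.5850 − 3 = 0.5850.
ΔRT = 57 × 0.5850 = 33.343 ms.

33.3 ms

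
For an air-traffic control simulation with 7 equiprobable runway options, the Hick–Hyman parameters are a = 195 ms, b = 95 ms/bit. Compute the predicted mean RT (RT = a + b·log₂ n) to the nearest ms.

log₂(7) = 2.8074 bits, so RT = 195 + 95 × 2.8074 ≈ 461.699 ms.

462 ms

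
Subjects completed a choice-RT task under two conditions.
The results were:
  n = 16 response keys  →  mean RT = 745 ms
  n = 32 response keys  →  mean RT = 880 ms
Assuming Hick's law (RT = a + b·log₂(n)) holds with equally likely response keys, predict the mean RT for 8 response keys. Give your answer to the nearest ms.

610 ms

Fit slope and intercept:
  b = (880 − 745) / (log₂ 32 − log₂ 16) = 135 / (5 − 4) = 135 ms/bit
  a = 745 − 135 × 4 = 205 ms
Then RT(8) = 205 + 135 × log₂ 8 = 205 + 135 × 3 ≈ 610.000 ms.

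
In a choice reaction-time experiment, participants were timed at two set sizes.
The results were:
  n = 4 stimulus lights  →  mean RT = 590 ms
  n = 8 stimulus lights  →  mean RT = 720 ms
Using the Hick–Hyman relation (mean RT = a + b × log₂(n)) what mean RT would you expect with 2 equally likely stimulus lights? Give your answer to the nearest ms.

RT is linear in log₂ n, so two points fix the line:
  b = (720 − 590) / (log₂ 8 − log₂ 4) = 130 / (3 − 2) = 130 ms/bit
  a = 590 − 130 × 2 = 330 ms
Then RT(2) = 330 + 130 × log₂ 2 = 330 + 130 × 1 ≈ 460.000 ms.

460 ms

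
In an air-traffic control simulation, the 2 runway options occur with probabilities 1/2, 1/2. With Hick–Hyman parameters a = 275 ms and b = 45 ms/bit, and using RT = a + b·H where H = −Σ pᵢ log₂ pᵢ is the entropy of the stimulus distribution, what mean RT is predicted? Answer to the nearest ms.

Each term −pᵢ log₂ pᵢ: 0.5·1 + 0.5·1; summed, H = 1.000 bits.
Mean RT = a + bH = 275 + 45·1.000 = 320.00 ms.

320 ms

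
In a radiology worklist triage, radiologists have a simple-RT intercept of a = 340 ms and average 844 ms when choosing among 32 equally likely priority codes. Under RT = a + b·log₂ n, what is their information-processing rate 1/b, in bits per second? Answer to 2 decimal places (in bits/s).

b = (844 − 340)/log₂ 32 = 504/5 = 100.800 ms per bit = 0.10080 s/bit; the reciprocal is 9.921 bits/s.

9.92 bits/s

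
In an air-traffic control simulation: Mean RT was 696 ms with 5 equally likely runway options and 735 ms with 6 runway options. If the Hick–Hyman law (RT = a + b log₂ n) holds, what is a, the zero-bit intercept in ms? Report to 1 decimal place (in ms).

b = (RT₂ − RT₁)/(log₂ n₂ − log₂ n₁) = (735 − 696)/(2.5850 − 2.3219) = 148.270 ms/bit.
a = RT₁ − b·log₂ n₁ = 696 − 148.270 × 2.3219 = 351.729 ms.

351.7 ms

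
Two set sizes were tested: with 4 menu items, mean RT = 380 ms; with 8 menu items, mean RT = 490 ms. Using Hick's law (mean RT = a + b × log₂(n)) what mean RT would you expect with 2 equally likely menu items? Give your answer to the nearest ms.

270 ms

With log₂ n on the abscissa the relation is linear; from the two conditions:
  b = (490 − 380) / (log₂ 8 − log₂ 4) = 110 / (3 − 2) = 110 ms/bit
  a = 380 − 110 × 2 = 160 ms
Then RT(2) = 160 + 110 × log₂ 2 = 160 + 110 × 1 ≈ 270.000 ms.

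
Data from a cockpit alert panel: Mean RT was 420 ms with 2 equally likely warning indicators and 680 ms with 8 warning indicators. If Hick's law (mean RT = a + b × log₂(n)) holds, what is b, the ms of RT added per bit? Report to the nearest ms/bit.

b = (RT₂ − RT₁)/(log₂ n₂ − log₂ n₁) = (680 − 420)/(3 − 1) = 130 ms/bit.

130 ms/bit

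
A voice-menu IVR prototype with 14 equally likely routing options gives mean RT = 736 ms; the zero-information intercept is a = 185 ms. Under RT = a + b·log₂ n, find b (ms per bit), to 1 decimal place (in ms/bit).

144.7 ms/bit

log₂(14) = 3.8074 bits.
b = (RT − a)/log₂ n = (736 − 185) / 3.8074 = 144.720 ms/bit.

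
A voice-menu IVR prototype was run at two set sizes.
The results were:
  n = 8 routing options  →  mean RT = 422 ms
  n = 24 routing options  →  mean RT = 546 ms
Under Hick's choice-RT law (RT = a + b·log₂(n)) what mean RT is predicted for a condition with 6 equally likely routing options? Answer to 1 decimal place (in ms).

389.5 ms

With log₂ n on the abscissa the relation is linear; from the two conditions:
  b = (546 − 422) / (log₂ 24 − log₂ 8) = 124 / (4.5850 − 3) = 78.235 ms/bit
  a = 422 − 78.235 × 3 = 187.294 ms
Then RT(6) = 187.294 + 78.235 × log₂ 6 = 187.294 + 78.235 × 2.5850 ≈ 389.529 ms.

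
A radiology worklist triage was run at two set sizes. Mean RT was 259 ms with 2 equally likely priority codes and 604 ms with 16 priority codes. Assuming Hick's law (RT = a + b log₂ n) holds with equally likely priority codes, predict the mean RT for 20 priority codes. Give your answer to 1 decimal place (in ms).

With log₂ n on the abscissa the relation is linear; from the two conditions:
  b = (604 − 259) / (log₂ 16 − log₂ 2) = 345 / (4 − 1) = 115.000 ms/bit
  a = 259 − 115.000 × 1 = 144.000 ms
Then RT(20) = 144.000 + 115.000 × log₂ 20 = 144.000 + 115.000 × 4.3219 ≈ 641.022 ms.

641.0 ms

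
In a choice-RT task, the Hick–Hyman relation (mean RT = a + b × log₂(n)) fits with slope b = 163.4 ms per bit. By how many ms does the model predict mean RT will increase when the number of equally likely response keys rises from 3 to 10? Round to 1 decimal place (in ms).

The intercept a cancels: ΔRT = b·(log₂ n₂ − log₂ n₁) = b·log₂(n₂/n₁).
log₂(10) − log₂(3) = 3.3219 − 1.5850 = 1.7370.
ΔRT = 163.4 × 1.7370 = 283.820 ms.

283.8 ms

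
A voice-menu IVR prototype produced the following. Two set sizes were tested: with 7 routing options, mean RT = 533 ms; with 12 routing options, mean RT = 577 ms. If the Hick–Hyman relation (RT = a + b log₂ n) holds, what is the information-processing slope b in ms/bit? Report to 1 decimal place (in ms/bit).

56.6 ms/bit

b = (RT₂ − RT₁)/(log₂ n₂ − log₂ n₁) = (577 − 533)/(3.5850 − 2.8074) = 56.584 ms/bit.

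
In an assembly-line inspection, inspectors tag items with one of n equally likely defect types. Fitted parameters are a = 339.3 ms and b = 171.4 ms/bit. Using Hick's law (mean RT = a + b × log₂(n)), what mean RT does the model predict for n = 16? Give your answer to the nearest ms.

1025 ms

log₂(16) = 4 bits, so RT = 339.3 + 171.4 × 4 ≈ 1024.900 ms.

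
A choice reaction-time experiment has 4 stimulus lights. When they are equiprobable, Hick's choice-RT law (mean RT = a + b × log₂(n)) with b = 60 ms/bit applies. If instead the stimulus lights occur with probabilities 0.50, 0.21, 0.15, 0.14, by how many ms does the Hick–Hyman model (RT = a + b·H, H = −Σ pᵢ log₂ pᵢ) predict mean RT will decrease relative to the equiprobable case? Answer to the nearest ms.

Equiprobable entropy H₀ = log₂ 4 = 2.0000 bits.
Skewed entropy H = −Σ pᵢ log₂ pᵢ = 1.7805 bits.
ΔRT = b·(H₀ − H) = 60 × 0.2195 = 13.17 ms.

13 ms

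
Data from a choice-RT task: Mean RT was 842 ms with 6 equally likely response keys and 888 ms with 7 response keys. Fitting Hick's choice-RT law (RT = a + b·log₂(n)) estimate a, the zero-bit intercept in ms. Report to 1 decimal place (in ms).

307.3 ms

Slope: b = (888 − 842) / (log₂ 7 − log₂ 6) = 46/0.2224 = 206.842 ms/bit.
Intercept: a = 842 − 206.842·log₂(6) = 307.322 ms.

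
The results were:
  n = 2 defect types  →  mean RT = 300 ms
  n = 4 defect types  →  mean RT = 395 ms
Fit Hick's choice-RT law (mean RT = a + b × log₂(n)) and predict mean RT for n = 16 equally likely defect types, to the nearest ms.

585 ms

With log₂ n on the abscissa the relation is linear; from the two conditions:
  b = (395 − 300) / (log₂ 4 − log₂ 2) = 95 / (2 − 1) = 95 ms/bit
  a = 300 − 95 × 1 = 205 ms
Then RT(16) = 205 + 95 × log₂ 16 = 205 + 95 × 4 ≈ 585.000 ms.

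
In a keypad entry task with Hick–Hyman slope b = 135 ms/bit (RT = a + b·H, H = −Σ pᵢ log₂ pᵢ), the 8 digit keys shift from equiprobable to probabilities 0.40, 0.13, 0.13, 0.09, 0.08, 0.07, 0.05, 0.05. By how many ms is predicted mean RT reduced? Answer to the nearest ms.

54 ms

The RT saving is b·ΔH. Equiprobable H₀ = log₂(8) = 3.0000 bits; with the given probabilities H = 2.5990 bits.
b·(H₀ − H) = 135 × (3.0000 − 2.5990) = 54.14 ms.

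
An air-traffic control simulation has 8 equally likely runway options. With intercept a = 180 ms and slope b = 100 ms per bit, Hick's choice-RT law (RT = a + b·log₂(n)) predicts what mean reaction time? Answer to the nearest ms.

log₂(8) = 3 bits, so RT = 180 + 100 × 3 ≈ 480.000 ms.

480 ms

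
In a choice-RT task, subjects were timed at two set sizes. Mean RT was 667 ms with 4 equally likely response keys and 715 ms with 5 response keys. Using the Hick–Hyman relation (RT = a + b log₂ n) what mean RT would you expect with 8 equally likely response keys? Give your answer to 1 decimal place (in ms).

RT is linear in log₂ n, so two points fix the line:
  b = (715 − 667) / (log₂ 5 − log₂ 4) = 48 / (2.3219 − 2) = 149.102 ms/bit
  a = 667 − 149.102 × 2 = 368.797 ms
Then RT(8) = 368.797 + 149.102 × log₂ 8 = 368.797 + 149.102 × 3 ≈ 816.102 ms.

816.1 ms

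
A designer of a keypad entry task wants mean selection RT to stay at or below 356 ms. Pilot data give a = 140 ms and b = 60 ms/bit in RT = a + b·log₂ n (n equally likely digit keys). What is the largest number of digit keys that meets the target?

12

Set 140 + 60·log₂ n ≤ 356 → log₂ n ≤ (356 − 140)/60 = 3.6000.
So n ≤ 2^3.6000 = 12.126; the largest integer n is 12.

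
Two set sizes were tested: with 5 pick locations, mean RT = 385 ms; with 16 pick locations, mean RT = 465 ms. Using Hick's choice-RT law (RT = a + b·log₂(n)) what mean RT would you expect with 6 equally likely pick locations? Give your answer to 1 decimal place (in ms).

397.5 ms

Solve the two-equation system in a and b:
  b = (465 − 385) / (log₂ 16 − log₂ 5) = 80 / (4 − 2.3219) = 47.674 ms/bit
  a = 385 − 47.674 × 2.3219 = 274.305 ms
Then RT(6) = 274.305 + 47.674 × log₂ 6 = 274.305 + 47.674 × 2.5850 ≈ 397.540 ms.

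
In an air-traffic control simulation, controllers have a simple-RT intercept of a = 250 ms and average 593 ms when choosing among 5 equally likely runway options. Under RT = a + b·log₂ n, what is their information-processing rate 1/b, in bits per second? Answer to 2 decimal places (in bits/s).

Choice component = 593 − 250 = 343 ms over log₂(5) = 2.3219 bits.
b = 343 / 2.3219 = 147.722 ms/bit, so 1/b = 6.769 bits/s.

6.77 bits/s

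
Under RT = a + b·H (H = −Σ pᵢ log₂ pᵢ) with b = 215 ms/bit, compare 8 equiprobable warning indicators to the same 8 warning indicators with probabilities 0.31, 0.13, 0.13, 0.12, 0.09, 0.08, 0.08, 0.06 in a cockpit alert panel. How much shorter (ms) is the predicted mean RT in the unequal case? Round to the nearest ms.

44 ms

The RT saving is b·ΔH. Equiprobable H₀ = log₂(8) = 3.0000 bits; with the given probabilities H = 2.7954 bits.
b·(H₀ − H) = 215 × (3.0000 − 2.7954) = 44.00 ms.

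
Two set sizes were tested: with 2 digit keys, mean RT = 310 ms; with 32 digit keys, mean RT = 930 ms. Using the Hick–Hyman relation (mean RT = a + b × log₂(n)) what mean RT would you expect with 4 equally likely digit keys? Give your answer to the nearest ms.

RT is linear in log₂ n, so two points fix the line:
  b = (930 − 310) / (log₂ 32 − log₂ 2) = 620 / (5 − 1) = 155 ms/bit
  a = 310 − 155 × 1 = 155 ms
Then RT(4) = 155 + 155 × log₂ 4 = 155 + 155 × 2 ≈ 465.000 ms.

465 ms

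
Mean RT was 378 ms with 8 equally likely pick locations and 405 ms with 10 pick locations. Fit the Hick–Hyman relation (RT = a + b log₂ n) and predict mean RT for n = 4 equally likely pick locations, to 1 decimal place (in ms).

With log₂ n on the abscissa the relation is linear; from the two conditions:
  b = (405 − 378) / (log₂ 10 − log₂ 8) = 27 / (3.3219 − 3) = 83.870 ms/bit
  a = 378 − 83.870 × 3 = 126.391 ms
Then RT(4) = 126.391 + 83.870 × log₂ 4 = 126.391 + 83.870 × 2 ≈ 294.130 ms.

294.1 ms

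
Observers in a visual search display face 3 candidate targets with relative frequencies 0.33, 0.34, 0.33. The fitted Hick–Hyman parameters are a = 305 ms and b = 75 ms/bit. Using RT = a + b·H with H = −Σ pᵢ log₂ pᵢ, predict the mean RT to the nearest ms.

H = 0.33·log₂(1/0.33) + 0.34·log₂(1/0.34) + 0.33·log₂(1/0.33) = 1.5848 bits.
RT = 305 + 75 × 1.5848 = 423.86 ms.

424 ms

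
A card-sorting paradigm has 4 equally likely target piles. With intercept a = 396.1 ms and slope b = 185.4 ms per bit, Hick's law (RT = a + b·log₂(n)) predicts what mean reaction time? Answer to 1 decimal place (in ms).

766.9 ms

log₂(4) = 2 bits, so RT = 396.1 + 185.4 × 2 ≈ 766.900 ms.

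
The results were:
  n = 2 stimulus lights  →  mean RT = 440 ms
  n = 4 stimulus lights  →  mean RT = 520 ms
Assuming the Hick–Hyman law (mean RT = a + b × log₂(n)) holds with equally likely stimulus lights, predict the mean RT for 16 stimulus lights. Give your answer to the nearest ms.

Solve the two-equation system in a and b:
  b = (520 − 440) / (log₂ 4 − log₂ 2) = 80 / (2 − 1) = 80 ms/bit
  a = 440 − 80 × 1 = 360 ms
Then RT(16) = 360 + 80 × log₂ 16 = 360 + 80 × 4 ≈ 680.000 ms.

680 ms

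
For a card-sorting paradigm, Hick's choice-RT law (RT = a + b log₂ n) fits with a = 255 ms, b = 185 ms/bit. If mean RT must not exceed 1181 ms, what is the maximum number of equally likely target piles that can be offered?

32

Set 255 + 185·log₂ n ≤ 1181 → log₂ n ≤ (1181 − 255)/185 = 5.0054.
So n ≤ 2^5.0054 = 32.120; the largest integer n is 32.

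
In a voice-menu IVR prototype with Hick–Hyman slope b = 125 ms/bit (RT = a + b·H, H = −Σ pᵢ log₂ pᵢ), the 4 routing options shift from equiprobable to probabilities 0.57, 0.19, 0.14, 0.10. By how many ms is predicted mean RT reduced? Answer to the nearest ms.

The RT saving is b·ΔH. Equiprobable H₀ = log₂(4) = 2.0000 bits; with the given probabilities H = 1.6468 bits.
b·(H₀ − H) = 125 × (2.0000 − 1.6468) = 44.15 ms.

44 ms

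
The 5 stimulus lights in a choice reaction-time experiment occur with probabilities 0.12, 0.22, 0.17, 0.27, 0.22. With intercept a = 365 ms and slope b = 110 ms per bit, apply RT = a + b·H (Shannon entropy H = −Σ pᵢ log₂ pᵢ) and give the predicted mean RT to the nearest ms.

H = 0.12·log₂(1/0.12) + 0.22·log₂(1/0.22) + 0.17·log₂(1/0.17) + 0.27·log₂(1/0.27) + 0.22·log₂(1/0.22) = 2.2728 bits.
RT = 365 + 110 × 2.2728 = 615.01 ms.

615 ms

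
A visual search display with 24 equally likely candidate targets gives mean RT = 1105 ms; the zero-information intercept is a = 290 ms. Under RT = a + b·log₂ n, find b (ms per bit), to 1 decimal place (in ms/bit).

24 alternatives carry log₂ 24 = 4.5850 bits; the choice cost is 1105 − 290 = 815 ms, so b = 815/4.5850 = 177.755 ms/bit.

177.8 ms/bit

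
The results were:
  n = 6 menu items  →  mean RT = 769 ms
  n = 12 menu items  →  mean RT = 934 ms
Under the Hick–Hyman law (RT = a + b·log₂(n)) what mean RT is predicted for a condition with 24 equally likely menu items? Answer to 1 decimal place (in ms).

1099.0 ms

Fit slope and intercept:
  b = (934 − 769) / (log₂ 12 − log₂ 6) = 165 / (3.5850 − 2.5850) = 165.000 ms/bit
  a = 769 − 165.000 × 2.5850 = 342.481 ms
Then RT(24) = 342.481 + 165.000 × log₂ 24 = 342.481 + 165.000 × 4.5850 ≈ 1099.000 ms.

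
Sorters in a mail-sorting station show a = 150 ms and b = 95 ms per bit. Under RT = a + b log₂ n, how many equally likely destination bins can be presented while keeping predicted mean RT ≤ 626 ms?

95·log₂ n ≤ 626 − 150 = 476, giving log₂ n ≤ 5.0105 and n ≤ 32.234. The largest whole number is 32.

32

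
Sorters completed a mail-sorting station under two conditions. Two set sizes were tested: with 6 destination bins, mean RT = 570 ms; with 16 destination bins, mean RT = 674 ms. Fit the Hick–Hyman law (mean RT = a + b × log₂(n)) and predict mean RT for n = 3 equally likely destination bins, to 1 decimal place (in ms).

496.5 ms

With log₂ n on the abscissa the relation is linear; from the two conditions:
  b = (674 − 570) / (log₂ 16 − log₂ 6) = 104 / (4 − 2.5850) = 73.496 ms/bit
  a = 570 − 73.496 × 2.5850 = 380.015 ms
Then RT(3) = 380.015 + 73.496 × log₂ 3 = 380.015 + 73.496 × 1.5850 ≈ 496.504 ms.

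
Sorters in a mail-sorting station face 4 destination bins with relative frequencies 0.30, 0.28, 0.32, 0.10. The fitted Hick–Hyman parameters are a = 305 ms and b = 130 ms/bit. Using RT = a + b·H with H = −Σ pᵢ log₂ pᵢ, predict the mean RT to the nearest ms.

H = 0.30·log₂(1/0.30) + 0.28·log₂(1/0.28) + 0.32·log₂(1/0.32) + 0.10·log₂(1/0.10) = 1.8935 bits.
RT = 305 + 130 × 1.8935 = 551.16 ms.

551 ms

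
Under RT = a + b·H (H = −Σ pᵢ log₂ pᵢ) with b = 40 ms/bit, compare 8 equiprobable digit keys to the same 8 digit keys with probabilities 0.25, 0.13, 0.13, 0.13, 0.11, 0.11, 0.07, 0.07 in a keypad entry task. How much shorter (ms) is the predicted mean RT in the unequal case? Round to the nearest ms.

Equiprobable entropy H₀ = log₂ 8 = 3.0000 bits.
Skewed entropy H = −Σ pᵢ log₂ pᵢ = 2.8856 bits.
ΔRT = b·(H₀ − H) = 40 × 0.1144 = 4.58 ms.

5 ms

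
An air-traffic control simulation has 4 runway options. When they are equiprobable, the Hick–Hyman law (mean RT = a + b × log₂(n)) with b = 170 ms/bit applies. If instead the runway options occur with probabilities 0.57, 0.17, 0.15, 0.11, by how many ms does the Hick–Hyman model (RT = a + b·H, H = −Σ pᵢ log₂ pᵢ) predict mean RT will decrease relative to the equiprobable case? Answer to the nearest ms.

58 ms

Equiprobable entropy H₀ = log₂ 4 = 2.0000 bits.
Skewed entropy H = −Σ pᵢ log₂ pᵢ = 1.6577 bits.
ΔRT = b·(H₀ − H) = 170 × 0.3423 = 58.20 ms.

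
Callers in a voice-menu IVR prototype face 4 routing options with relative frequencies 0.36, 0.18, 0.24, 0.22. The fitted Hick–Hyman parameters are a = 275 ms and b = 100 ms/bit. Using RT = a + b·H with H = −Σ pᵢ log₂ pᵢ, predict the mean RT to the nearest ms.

470 ms

Entropy contributions −pᵢ log₂ pᵢ: 0.5306, 0.4453, 0.4941, 0.4806; sum H = 1.9506 bits.
RT = a + bH = 275 + 100·1.9506 = 470.06 ms.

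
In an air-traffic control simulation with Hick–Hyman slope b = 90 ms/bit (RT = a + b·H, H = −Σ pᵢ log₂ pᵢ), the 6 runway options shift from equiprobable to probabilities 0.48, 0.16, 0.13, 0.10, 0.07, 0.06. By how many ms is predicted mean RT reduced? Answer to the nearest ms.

38 ms

Equiprobable entropy H₀ = log₂ 6 = 2.5850 bits.
Skewed entropy H = −Σ pᵢ log₂ pᵢ = 2.1582 bits.
ΔRT = b·(H₀ − H) = 90 × 0.4268 = 38.41 ms.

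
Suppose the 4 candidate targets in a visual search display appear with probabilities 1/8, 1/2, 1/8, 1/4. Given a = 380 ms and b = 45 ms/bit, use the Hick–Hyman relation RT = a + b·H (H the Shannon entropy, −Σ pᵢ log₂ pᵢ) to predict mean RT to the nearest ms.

Each term −pᵢ log₂ pᵢ: 0.125·3 + 0.5·1 + 0.125·3 + 0.25·2; summed, H = 1.750 bits.
Mean RT = a + bH = 380 + 45·1.750 = 458.75 ms.

459 ms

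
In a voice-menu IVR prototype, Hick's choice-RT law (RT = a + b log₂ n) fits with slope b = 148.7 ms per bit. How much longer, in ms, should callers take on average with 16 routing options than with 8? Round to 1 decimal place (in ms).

Only the slope matters, since a is common to both: ΔRT = b·log₂(n₂/n₁).
log₂(16) − log₂(8) = log₂(16/8) = log₂(2) = 1.
ΔRT = 148.7 × 1.0000 = 148.700 ms.

148.7 ms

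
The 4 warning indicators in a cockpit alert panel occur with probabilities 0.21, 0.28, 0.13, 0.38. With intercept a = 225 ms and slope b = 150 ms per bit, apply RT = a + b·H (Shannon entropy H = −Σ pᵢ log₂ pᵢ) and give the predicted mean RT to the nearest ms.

510 ms

H = 0.21·log₂(1/0.21) + 0.28·log₂(1/0.28) + 0.13·log₂(1/0.13) + 0.38·log₂(1/0.38) = 1.9001 bits.
RT = 225 + 150 × 1.9001 = 510.02 ms.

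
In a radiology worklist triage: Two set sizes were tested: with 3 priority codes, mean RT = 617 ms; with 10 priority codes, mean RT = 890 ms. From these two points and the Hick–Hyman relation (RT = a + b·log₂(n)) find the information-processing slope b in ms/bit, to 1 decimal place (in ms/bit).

157.2 ms/bit

b = (RT₂ − RT₁)/(log₂ n₂ − log₂ n₁) = (890 − 617)/(3.3219 − 1.5850) = 157.171 ms/bit.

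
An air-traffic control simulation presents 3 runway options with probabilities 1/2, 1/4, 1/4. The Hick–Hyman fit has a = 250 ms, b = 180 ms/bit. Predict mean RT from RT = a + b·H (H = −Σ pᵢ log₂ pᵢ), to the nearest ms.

H = −Σ pᵢ log₂ pᵢ = 0.5·1 + 0.25·2 + 0.25·2 = 1.500 bits.
RT = 250 + 180 × 1.500 = 520.00 ms.

520 ms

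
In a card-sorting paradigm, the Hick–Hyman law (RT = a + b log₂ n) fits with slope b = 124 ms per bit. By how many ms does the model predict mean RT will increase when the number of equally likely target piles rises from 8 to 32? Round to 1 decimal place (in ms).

The intercept a cancels: ΔRT = b·(log₂ n₂ − log₂ n₁) = b·log₂(n₂/n₁).
log₂(32) − log₂(8) = log₂(32/8) = log₂(4) = 2.
ΔRT = 124 × 2.0000 = 248.000 ms.

248.0 ms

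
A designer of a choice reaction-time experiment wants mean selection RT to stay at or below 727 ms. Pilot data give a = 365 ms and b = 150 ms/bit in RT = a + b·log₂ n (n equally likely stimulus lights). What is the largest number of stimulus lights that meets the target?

Set 365 + 150·log₂ n ≤ 727 → log₂ n ≤ (727 − 365)/150 = 2.4133.
So n ≤ 2^2.4133 = 5.327; the largest integer n is 5.

5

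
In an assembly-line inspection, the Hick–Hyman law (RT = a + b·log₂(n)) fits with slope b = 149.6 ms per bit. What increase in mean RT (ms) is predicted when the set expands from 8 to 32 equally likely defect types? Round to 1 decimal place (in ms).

299.2 ms

ΔRT = (a + b log₂ n₂) − (a + b log₂ n₁) = b·(log₂ n₂ − log₂ n₁).
log₂(32) − log₂(8) = log₂(32/8) = log₂(4) = 2.
ΔRT = 149.6 × 2.0000 = 299.200 ms.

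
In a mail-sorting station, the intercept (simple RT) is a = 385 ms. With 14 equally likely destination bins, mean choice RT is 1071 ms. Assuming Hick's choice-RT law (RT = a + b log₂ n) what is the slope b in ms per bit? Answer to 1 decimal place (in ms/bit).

180.2 ms/bit

b = (1071 − 385) / log₂(14) = 686 / 3.8074 = 180.178 ms/bit.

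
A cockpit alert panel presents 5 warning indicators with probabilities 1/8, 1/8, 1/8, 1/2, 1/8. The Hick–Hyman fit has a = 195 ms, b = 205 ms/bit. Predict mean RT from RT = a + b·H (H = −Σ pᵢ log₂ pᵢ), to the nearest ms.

605 ms

H = −Σ pᵢ log₂ pᵢ = 0.125·3 + 0.125·3 + 0.125·3 + 0.5·1 + 0.125·3 = 2.000 bits.
RT = 195 + 205 × 2.000 = 605.00 ms.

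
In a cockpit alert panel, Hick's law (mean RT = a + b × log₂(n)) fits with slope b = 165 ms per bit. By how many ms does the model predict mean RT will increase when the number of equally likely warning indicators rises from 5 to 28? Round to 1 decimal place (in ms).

The intercept a cancels: ΔRT = b·(log₂ n₂ − log₂ n₁) = b·log₂(n₂/n₁).
log₂(28) − log₂(5) = 4.8074 − 2.3219 = 2.4854.
ΔRT = 165 × 2.4854 = 410.095 ms.

410.1 ms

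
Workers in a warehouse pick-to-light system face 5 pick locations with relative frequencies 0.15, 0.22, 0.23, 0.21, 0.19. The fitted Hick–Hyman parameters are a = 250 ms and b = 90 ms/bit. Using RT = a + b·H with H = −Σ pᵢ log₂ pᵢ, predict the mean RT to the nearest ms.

H = 0.15·log₂(1/0.15) + 0.22·log₂(1/0.22) + 0.23·log₂(1/0.23) + 0.21·log₂(1/0.21) + 0.19·log₂(1/0.19) = 2.3068 bits.
RT = 250 + 90 × 2.3068 = 457.62 ms.

458 ms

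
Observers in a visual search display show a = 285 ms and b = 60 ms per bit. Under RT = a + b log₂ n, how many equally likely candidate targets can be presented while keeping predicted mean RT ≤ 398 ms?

60·log₂ n ≤ 398 − 285 = 113, giving log₂ n ≤ 1.8833 and n ≤ 3.689. The largest whole number is 3.

3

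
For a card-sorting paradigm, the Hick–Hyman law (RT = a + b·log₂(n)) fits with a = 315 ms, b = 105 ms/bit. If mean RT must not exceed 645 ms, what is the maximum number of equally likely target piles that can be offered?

105·log₂ n ≤ 645 − 315 = 330, giving log₂ n ≤ 3.1429 and n ≤ 8.833. The largest whole number is 8.

8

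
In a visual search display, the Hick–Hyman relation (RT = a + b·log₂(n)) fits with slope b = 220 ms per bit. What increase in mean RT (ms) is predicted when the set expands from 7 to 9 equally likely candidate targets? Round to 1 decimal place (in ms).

ΔRT = (a + b log₂ n₂) − (a + b log₂ n₁) = b·(log₂ n₂ − log₂ n₁).
log₂(9) − log₂(7) = 3.1699 − 2.8074 = 0.3626.
ΔRT = 220 × 0.3626 = 79.765 ms.

79.8 ms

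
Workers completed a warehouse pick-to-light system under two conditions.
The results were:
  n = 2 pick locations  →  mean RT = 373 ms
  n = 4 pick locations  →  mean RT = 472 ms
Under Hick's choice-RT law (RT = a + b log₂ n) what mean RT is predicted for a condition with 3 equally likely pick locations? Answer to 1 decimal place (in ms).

430.9 ms

Solve the two-equation system in a and b:
  b = (472 − 373) / (log₂ 4 − log₂ 2) = 99 / (2 − 1) = 99.000 ms/bit
  a = 373 − 99.000 × 1 = 274.000 ms
Then RT(3) = 274.000 + 99.000 × log₂ 3 = 274.000 + 99.000 × 1.5850 ≈ 430.911 ms.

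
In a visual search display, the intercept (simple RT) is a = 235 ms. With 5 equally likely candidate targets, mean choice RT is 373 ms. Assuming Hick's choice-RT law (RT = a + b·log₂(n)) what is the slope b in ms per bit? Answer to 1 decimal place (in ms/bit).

5 alternatives carry log₂ 5 = 2.3219 bits; the choice cost is 373 − 235 = 138 ms, so b = 138/2.3219 = 59.433 ms/bit.

59.4 ms/bit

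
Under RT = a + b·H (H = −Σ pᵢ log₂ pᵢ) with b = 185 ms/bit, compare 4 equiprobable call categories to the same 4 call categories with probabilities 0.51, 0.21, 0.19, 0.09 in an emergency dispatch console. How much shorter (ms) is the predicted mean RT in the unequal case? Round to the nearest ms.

49 ms

Equiprobable entropy H₀ = log₂ 4 = 2.0000 bits.
Skewed entropy H = −Σ pᵢ log₂ pᵢ = 1.7361 bits.
ΔRT = b·(H₀ − H) = 185 × 0.2639 = 48.82 ms.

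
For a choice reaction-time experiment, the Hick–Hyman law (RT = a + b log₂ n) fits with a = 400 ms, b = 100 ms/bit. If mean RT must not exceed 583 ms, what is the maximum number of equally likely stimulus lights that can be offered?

Information budget: (583 − 400)/100 = 1.8300 bits, so n ≤ 2^1.8300 = 3.555 → at most 3.

3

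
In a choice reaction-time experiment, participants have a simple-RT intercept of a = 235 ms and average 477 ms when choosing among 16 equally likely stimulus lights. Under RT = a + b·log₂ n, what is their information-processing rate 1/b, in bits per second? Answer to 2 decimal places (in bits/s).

16.53 bits/s

b = (477 − 235)/log₂ 16 = 242/4 = 60.500 ms per bit = 0.06050 s/bit; the reciprocal is 16.529 bits/s.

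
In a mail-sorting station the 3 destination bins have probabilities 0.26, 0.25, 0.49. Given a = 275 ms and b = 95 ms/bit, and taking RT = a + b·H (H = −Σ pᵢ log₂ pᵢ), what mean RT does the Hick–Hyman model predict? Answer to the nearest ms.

Entropy contributions −pᵢ log₂ pᵢ: 0.5053, 0.5000, 0.5043; sum H = 1.5096 bits.
RT = a + bH = 275 + 95·1.5096 = 418.41 ms.

418 ms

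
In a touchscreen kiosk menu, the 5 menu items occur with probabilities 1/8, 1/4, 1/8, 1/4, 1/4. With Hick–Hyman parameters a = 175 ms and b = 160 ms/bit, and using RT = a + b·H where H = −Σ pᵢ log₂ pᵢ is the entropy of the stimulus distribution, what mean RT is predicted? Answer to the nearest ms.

535 ms

Each term −pᵢ log₂ pᵢ: 0.125·3 + 0.25·2 + 0.125·3 + 0.25·2 + 0.25·2; summed, H = 2.250 bits.
Mean RT = a + bH = 175 + 160·2.250 = 535.00 ms.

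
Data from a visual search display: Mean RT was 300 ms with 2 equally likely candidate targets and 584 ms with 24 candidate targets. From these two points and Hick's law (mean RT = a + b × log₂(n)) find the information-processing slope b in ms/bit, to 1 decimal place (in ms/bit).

b = (RT₂ − RT₁)/(log₂ n₂ − log₂ n₁) = (584 − 300)/(4.5850 − 1) = 79.220 ms/bit.

79.2 ms/bit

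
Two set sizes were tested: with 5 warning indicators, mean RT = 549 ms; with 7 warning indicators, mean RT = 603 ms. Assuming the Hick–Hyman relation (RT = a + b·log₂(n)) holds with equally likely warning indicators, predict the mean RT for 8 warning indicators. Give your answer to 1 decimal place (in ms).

624.4 ms

Solve the two-equation system in a and b:
  b = (603 − 549) / (log₂ 7 − log₂ 5) = 54 / (2.8074 − 2.3219) = 111.242 ms/bit
  a = 549 − 111.242 × 2.3219 = 290.703 ms
Then RT(8) = 290.703 + 111.242 × log₂ 8 = 290.703 + 111.242 × 3 ≈ 624.430 ms.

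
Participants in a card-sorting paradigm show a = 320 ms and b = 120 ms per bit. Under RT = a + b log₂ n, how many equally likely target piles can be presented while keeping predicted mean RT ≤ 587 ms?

4

120·log₂ n ≤ 587 − 320 = 267, giving log₂ n ≤ 2.2250 and n ≤ 4.675. The largest whole number is 4.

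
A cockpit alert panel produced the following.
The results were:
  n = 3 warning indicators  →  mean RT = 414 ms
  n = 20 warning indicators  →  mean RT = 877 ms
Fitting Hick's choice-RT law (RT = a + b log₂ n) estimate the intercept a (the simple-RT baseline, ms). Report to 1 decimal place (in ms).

The slope on a log₂ axis is (877 − 414) / (4.3219 − 1.5850) = 169.165 ms/bit.
Intercept: a = 414 − 169.165·log₂(3) = 145.879 ms.

145.9 ms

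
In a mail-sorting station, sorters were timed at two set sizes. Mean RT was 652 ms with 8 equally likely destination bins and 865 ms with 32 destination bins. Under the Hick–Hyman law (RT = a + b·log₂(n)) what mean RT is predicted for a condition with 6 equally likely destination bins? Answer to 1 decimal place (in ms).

607.8 ms

With log₂ n on the abscissa the relation is linear; from the two conditions:
  b = (865 − 652) / (log₂ 32 − log₂ 8) = 213 / (5 − 3) = 106.500 ms/bit
  a = 652 − 106.500 × 3 = 332.500 ms
Then RT(6) = 332.500 + 106.500 × log₂ 6 = 332.500 + 106.500 × 2.5850 ≈ 607.799 ms.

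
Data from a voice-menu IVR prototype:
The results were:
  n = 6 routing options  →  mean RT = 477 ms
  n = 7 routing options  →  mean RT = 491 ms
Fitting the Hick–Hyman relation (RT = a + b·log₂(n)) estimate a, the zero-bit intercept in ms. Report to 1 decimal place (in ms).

The slope on a log₂ axis is (491 − 477) / (2.8074 − 2.5850) = 62.952 ms/bit.
Intercept: a = 477 − 62.952·log₂(6) = 314.272 ms.

314.3 ms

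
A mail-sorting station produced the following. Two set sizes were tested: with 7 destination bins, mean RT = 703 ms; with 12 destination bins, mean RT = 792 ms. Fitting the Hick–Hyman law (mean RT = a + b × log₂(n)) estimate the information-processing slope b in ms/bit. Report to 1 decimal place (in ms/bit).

114.5 ms/bit

b = (RT₂ − RT₁)/(log₂ n₂ − log₂ n₁) = (792 − 703)/(3.5850 − 2.8074) = 114.454 ms/bit.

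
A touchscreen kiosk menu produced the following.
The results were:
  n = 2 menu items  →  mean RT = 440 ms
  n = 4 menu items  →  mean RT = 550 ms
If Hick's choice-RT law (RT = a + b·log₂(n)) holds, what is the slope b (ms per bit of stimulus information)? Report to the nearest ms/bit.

b = (RT₂ − RT₁)/(log₂ n₂ − log₂ n₁) = (550 − 440)/(2 − 1) = 110 ms/bit.

110 ms/bit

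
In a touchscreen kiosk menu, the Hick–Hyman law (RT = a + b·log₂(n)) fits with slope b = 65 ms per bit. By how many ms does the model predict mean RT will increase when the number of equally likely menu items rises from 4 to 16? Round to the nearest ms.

Only the slope matters, since a is common to both: ΔRT = b·log₂(n₂/n₁).
log₂(16) − log₂(4) = log₂(16/4) = log₂(4) = 2.
ΔRT = 65 × 2.0000 = 130.000 ms.

130 ms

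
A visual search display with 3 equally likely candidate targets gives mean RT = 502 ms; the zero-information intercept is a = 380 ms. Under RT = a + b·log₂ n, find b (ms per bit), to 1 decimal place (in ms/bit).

log₂(3) = 1.5850 bits.
b = (RT − a)/log₂ n = (502 − 380) / 1.5850 = 76.973 ms/bit.

77.0 ms/bit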